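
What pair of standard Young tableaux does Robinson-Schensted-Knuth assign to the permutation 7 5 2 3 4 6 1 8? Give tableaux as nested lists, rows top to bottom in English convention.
P = [[1, 3, 4, 6, 8], [2], [5], [7]], Q = [[1, 4, 5, 6, 8], [2], [3], [7]]

Insert each entry of the permutation into P by Schensted row insertion, recording in Q the position of each new cell.

Insert 7: appended to row 1. P = [[7]].
Insert 5: 5 bumps 7 from row 1; 7 starts row 2. P = [[5], [7]].
Insert 2: 2 bumps 5 from row 1; 5 bumps 7 from row 2; 7 starts row 3. P = [[2], [5], [7]].
Insert 3: appended to row 1. P = [[2, 3], [5], [7]].
Insert 4: appended to row 1. P = [[2, 3, 4], [5], [7]].
Insert 6: appended to row 1. P = [[2, 3, 4, 6], [5], [7]].
Insert 1: 1 bumps 2 from row 1; 2 bumps 5 from row 2; 5 bumps 7 from row 3; 7 starts row 4. P = [[1, 3, 4, 6], [2], [5], [7]].
Insert 8: appended to row 1. P = [[1, 3, 4, 6, 8], [2], [5], [7]].

So P = [[1, 3, 4, 6, 8], [2], [5], [7]], Q = [[1, 4, 5, 6, 8], [2], [3], [7]].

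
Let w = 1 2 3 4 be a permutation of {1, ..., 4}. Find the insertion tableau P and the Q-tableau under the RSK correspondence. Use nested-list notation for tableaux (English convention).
Insert each entry of the permutation into P by Schensted row insertion, recording in Q the position of each new cell.

After inserting 1: P = [[1]].
After inserting 2: P = [[1, 2]].
After inserting 3: P = [[1, 2, 3]].
After inserting 4: P = [[1, 2, 3, 4]].

So P = [[1, 2, 3, 4]], Q = [[1, 2, 3, 4]].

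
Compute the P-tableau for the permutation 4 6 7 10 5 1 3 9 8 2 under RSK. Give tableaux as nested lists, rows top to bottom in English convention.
Insert 4: appended to row 1. P = [[4]].
Insert 6: appended to row 1. P = [[4, 6]].
Insert 7: appended to row 1. P = [[4, 6, 7]].
Insert 10: appended to row 1. P = [[4, 6, 7, 10]].
Insert 5: 5 bumps 6 from row 1; 6 starts row 2. P = [[4, 5, 7, 10], [6]].
Insert 1: 1 bumps 4 from row 1; 4 bumps 6 from row 2; 6 starts row 3. P = [[1, 5, 7, 10], [4], [6]].
Insert 3: 3 bumps 5 from row 1; 5 appends to row 2. P = [[1, 3, 7, 10], [4, 5], [6]].
Insert 9: 9 bumps 10 from row 1; 10 appends to row 2. P = [[1, 3, 7, 9], [4, 5, 10], [6]].
Insert 8: 8 bumps 9 from row 1; 9 bumps 10 from row 2; 10 appends to row 3. P = [[1, 3, 7, 8], [4, 5, 9], [6, 10]].
Insert 2: 2 bumps 3 from row 1; 3 bumps 4 from row 2; 4 bumps 6 from row 3; 6 starts row 4. P = [[1, 2, 7, 8], [3, 5, 9], [4, 10], [6]].

So P = [[1, 2, 7, 8], [3, 5, 9], [4, 10], [6]].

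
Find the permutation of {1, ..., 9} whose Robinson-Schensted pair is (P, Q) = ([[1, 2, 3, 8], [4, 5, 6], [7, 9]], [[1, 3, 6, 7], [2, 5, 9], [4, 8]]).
Reverse the RSK construction: for i from n down to 1, find the cell of Q containing i, remove the entry at that cell from P, and reverse-bump it up through P; the value ejected from row 1 is w(i).

Step i=9: Q has 9 at row 2, column 3; remove 6 from row 2 of P and reverse-bump: 6 enters row 1 and ejects 3. So w(9) = 3. P is now [[1, 2, 6, 8], [4, 5], [7, 9]].
Step i=8: Q has 8 at row 3, column 2; remove 9 from row 3 of P and reverse-bump: 9 enters row 2 and ejects 5; 5 enters row 1 and ejects 2. So w(8) = 2. P is now [[1, 5, 6, 8], [4, 9], [7]].
Step i=7: Q has 7 at row 1, column 4; remove that cell from P, ejecting 8. So w(7) = 8. P is now [[1, 5, 6], [4, 9], [7]].
Step i=6: Q has 6 at row 1, column 3; remove that cell from P, ejecting 6. So w(6) = 6. P is now [[1, 5], [4, 9], [7]].
Step i=5: Q has 5 at row 2, column 2; remove 9 from row 2 of P and reverse-bump: 9 enters row 1 and ejects 5. So w(5) = 5. P is now [[1, 9], [4], [7]].
Step i=4: Q has 4 at row 3, column 1; remove 7 from row 3 of P and reverse-bump: 7 enters row 2 and ejects 4; 4 enters row 1 and ejects 1. So w(4) = 1. P is now [[4, 9], [7]].
Step i=3: Q has 3 at row 1, column 2; remove that cell from P, ejecting 9. So w(3) = 9. P is now [[4], [7]].
Step i=2: Q has 2 at row 2, column 1; remove 7 from row 2 of P and reverse-bump: 7 enters row 1 and ejects 4. So w(2) = 4. P is now [[7]].
Step i=1: Q has 1 at row 1, column 1; remove that cell from P, ejecting 7. So w(1) = 7. P is now [].

So w = 7 4 9 1 5 6 8 2 3.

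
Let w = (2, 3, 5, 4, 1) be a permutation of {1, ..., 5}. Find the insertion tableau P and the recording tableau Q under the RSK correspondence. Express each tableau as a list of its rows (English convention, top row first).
P = [[1, 3, 4], [2], [5]], Q = [[1, 2, 3], [4], [5]]

Insert each entry of the permutation into P by Schensted row insertion, recording in Q the position of each new cell.

Insert 2: appended to row 1. P = [[2]].
Insert 3: appended to row 1. P = [[2, 3]].
Insert 5: appended to row 1. P = [[2, 3, 5]].
Insert 4: 4 bumps 5 from row 1; 5 starts row 2. P = [[2, 3, 4], [5]].
Insert 1: 1 bumps 2 from row 1; 2 bumps 5 from row 2; 5 starts row 3. P = [[1, 3, 4], [2], [5]].

So P = [[1, 3, 4], [2], [5]], Q = [[1, 2, 3], [4], [5]].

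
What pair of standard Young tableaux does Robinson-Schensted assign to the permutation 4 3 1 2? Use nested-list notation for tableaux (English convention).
Insert each entry of the permutation into P by Schensted row insertion, recording in Q the position of each new cell.

Insert 4: appended to row 1. P = [[4]].
Insert 3: 3 bumps 4 from row 1; 4 starts row 2. P = [[3], [4]].
Insert 1: 1 bumps 3 from row 1; 3 bumps 4 from row 2; 4 starts row 3. P = [[1], [3], [4]].
Insert 2: appended to row 1. P = [[1, 2], [3], [4]].

So P = [[1, 2], [3], [4]], Q = [[1, 4], [2], [3]].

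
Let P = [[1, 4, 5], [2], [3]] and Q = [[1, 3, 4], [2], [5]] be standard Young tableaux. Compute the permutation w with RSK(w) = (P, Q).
3 2 4 5 1

Reverse the RSK construction: for i from n down to 1, find the cell of Q containing i, remove the entry at that cell from P, and reverse-bump it up through P; the value ejected from row 1 is w(i).

Step i=5: Q has 5 at row 3, column 1; remove 3 from row 3 of P and reverse-bump: 3 enters row 2 and ejects 2; 2 enters row 1 and ejects 1. So w(5) = 1. P is now [[2, 4, 5], [3]].
Step i=4: Q has 4 at row 1, column 3; remove that cell from P, ejecting 5. So w(4) = 5. P is now [[2, 4], [3]].
Step i=3: Q has 3 at row 1, column 2; remove that cell from P, ejecting 4. So w(3) = 4. P is now [[2], [3]].
Step i=2: Q has 2 at row 2, column 1; remove 3 from row 2 of P and reverse-bump: 3 enters row 1 and ejects 2. So w(2) = 2. P is now [[3]].
Step i=1: Q has 1 at row 1, column 1; remove that cell from P, ejecting 3. So w(1) = 3. P is now [].

So w = 3 2 4 5 1.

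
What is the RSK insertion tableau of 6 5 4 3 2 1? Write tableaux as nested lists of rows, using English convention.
Insert 6: appended to row 1. P = [[6]].
Insert 5: 5 bumps 6 from row 1; 6 starts row 2. P = [[5], [6]].
Insert 4: 4 bumps 5 from row 1; 5 bumps 6 from row 2; 6 starts row 3. P = [[4], [5], [6]].
Insert 3: 3 bumps 4 from row 1; 4 bumps 5 from row 2; 5 bumps 6 from row 3; 6 starts row 4. P = [[3], [4], [5], [6]].
Insert 2: 2 bumps 3 from row 1; 3 bumps 4 from row 2; 4 bumps 5 from row 3; 5 bumps 6 from row 4; 6 starts row 5. P = [[2], [3], [4], [5], [6]].
Insert 1: 1 bumps 2 from row 1; 2 bumps 3 from row 2; 3 bumps 4 from row 3; 4 bumps 5 from row 4; 5 bumps 6 from row 5; 6 starts row 6. P = [[1], [2], [3], [4], [5], [6]].

So P = [[1], [2], [3], [4], [5], [6]].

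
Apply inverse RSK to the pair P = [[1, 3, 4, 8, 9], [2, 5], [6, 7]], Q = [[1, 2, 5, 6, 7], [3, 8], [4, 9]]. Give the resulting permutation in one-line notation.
2 6 3 1 7 8 9 5 4

Reverse the RSK construction: for i from n down to 1, find the cell of Q containing i, remove the entry at that cell from P, and reverse-bump it up through P; the value ejected from row 1 is w(i).

Step i=9: Q has 9 at row 3, column 2; remove 7 from row 3 of P and reverse-bump: 7 enters row 2 and ejects 5; 5 enters row 1 and ejects 4. So w(9) = 4. P is now [[1, 3, 5, 8, 9], [2, 7], [6]].
Step i=8: Q has 8 at row 2, column 2; remove 7 from row 2 of P and reverse-bump: 7 enters row 1 and ejects 5. So w(8) = 5. P is now [[1, 3, 7, 8, 9], [2], [6]].
Step i=7: Q has 7 at row 1, column 5; remove that cell from P, ejecting 9. So w(7) = 9. P is now [[1, 3, 7, 8], [2], [6]].
Step i=6: Q has 6 at row 1, column 4; remove that cell from P, ejecting 8. So w(6) = 8. P is now [[1, 3, 7], [2], [6]].
Step i=5: Q has 5 at row 1, column 3; remove that cell from P, ejecting 7. So w(5) = 7. P is now [[1, 3], [2], [6]].
Step i=4: Q has 4 at row 3, column 1; remove 6 from row 3 of P and reverse-bump: 6 enters row 2 and ejects 2; 2 enters row 1 and ejects 1. So w(4) = 1. P is now [[2, 3], [6]].
Step i=3: Q has 3 at row 2, column 1; remove 6 from row 2 of P and reverse-bump: 6 enters row 1 and ejects 3. So w(3) = 3. P is now [[2, 6]].
Step i=2: Q has 2 at row 1, column 2; remove that cell from P, ejecting 6. So w(2) = 6. P is now [[2]].
Step i=1: Q has 1 at row 1, column 1; remove that cell from P, ejecting 2. So w(1) = 2. P is now [].

So w = 2 6 3 1 7 8 9 5 4.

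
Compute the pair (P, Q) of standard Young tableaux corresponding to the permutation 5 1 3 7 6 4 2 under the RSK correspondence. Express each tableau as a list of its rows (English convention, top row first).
P = [[1, 2, 4], [3, 6], [5], [7]], Q = [[1, 3, 4], [2, 5], [6], [7]]

Insert each entry of the permutation into P by Schensted row insertion, recording in Q the position of each new cell.

Insert 5: appended to row 1. P = [[5]].
Insert 1: 1 bumps 5 from row 1; 5 starts row 2. P = [[1], [5]].
Insert 3: appended to row 1. P = [[1, 3], [5]].
Insert 7: appended to row 1. P = [[1, 3, 7], [5]].
Insert 6: 6 bumps 7 from row 1; 7 appends to row 2. P = [[1, 3, 6], [5, 7]].
Insert 4: 4 bumps 6 from row 1; 6 bumps 7 from row 2; 7 starts row 3. P = [[1, 3, 4], [5, 6], [7]].
Insert 2: 2 bumps 3 from row 1; 3 bumps 5 from row 2; 5 bumps 7 from row 3; 7 starts row 4. P = [[1, 2, 4], [3, 6], [5], [7]].

So P = [[1, 2, 4], [3, 6], [5], [7]], Q = [[1, 3, 4], [2, 5], [6], [7]].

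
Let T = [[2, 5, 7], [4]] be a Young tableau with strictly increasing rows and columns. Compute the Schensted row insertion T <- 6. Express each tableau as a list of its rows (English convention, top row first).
[[2, 5, 6], [4, 7]]

In row 1, 6 replaces 7 (the leftmost entry greater than 6); 7 is bumped to row 2. 7 is appended to row 2. The new tableau is [[2, 5, 6], [4, 7]].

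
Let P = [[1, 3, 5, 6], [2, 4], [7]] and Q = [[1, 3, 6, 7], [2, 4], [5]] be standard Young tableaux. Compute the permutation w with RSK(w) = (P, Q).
2 1 7 4 3 5 6

Reverse the RSK construction: for i from n down to 1, find the cell of Q containing i, remove the entry at that cell from P, and reverse-bump it up through P; the value ejected from row 1 is w(i).

Step i=7: Q has 7 at row 1, column 4; remove that cell from P, ejecting 6. So w(7) = 6. P is now [[1, 3, 5], [2, 4], [7]].
Step i=6: Q has 6 at row 1, column 3; remove that cell from P, ejecting 5. So w(6) = 5. P is now [[1, 3], [2, 4], [7]].
Step i=5: Q has 5 at row 3, column 1; remove 7 from row 3 of P and reverse-bump: 7 enters row 2 and ejects 4; 4 enters row 1 and ejects 3. So w(5) = 3. P is now [[1, 4], [2, 7]].
Step i=4: Q has 4 at row 2, column 2; remove 7 from row 2 of P and reverse-bump: 7 enters row 1 and ejects 4. So w(4) = 4. P is now [[1, 7], [2]].
Step i=3: Q has 3 at row 1, column 2; remove that cell from P, ejecting 7. So w(3) = 7. P is now [[1], [2]].
Step i=2: Q has 2 at row 2, column 1; remove 2 from row 2 of P and reverse-bump: 2 enters row 1 and ejects 1. So w(2) = 1. P is now [[2]].
Step i=1: Q has 1 at row 1, column 1; remove that cell from P, ejecting 2. So w(1) = 2. P is now [].

So w = 2 1 7 4 3 5 6.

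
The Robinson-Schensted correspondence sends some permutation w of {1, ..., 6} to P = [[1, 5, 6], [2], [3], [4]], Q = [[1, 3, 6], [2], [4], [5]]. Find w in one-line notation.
Reverse the RSK construction: for i from n down to 1, find the cell of Q containing i, remove the entry at that cell from P, and reverse-bump it up through P; the value ejected from row 1 is w(i).

Step i=6: Q has 6 at row 1, column 3; remove that cell from P, ejecting 6. So w(6) = 6. P is now [[1, 5], [2], [3], [4]].
Step i=5: Q has 5 at row 4, column 1; remove 4 from row 4 of P and reverse-bump: 4 enters row 3 and ejects 3; 3 enters row 2 and ejects 2; 2 enters row 1 and ejects 1. So w(5) = 1. P is now [[2, 5], [3], [4]].
Step i=4: Q has 4 at row 3, column 1; remove 4 from row 3 of P and reverse-bump: 4 enters row 2 and ejects 3; 3 enters row 1 and ejects 2. So w(4) = 2. P is now [[3, 5], [4]].
Step i=3: Q has 3 at row 1, column 2; remove that cell from P, ejecting 5. So w(3) = 5. P is now [[3], [4]].
Step i=2: Q has 2 at row 2, column 1; remove 4 from row 2 of P and reverse-bump: 4 enters row 1 and ejects 3. So w(2) = 3. P is now [[4]].
Step i=1: Q has 1 at row 1, column 1; remove that cell from P, ejecting 4. So w(1) = 4. P is now [].

So w = 4 3 5 2 1 6.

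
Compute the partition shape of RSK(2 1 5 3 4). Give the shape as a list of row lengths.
Row-insert each entry into an empty tableau.

After inserting 2: P = [[2]].
After inserting 1: P = [[1], [2]].
After inserting 5: P = [[1, 5], [2]].
After inserting 3: P = [[1, 3], [2, 5]].
After inserting 4: P = [[1, 3, 4], [2, 5]].

The final insertion tableau P = [[1, 3, 4], [2, 5]] has shape [3, 2].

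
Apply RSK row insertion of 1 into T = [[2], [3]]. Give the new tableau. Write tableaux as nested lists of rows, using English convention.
[[1], [2], [3]]

In row 1, 1 replaces 2 (the leftmost entry greater than 1); 2 is bumped to row 2. In row 2, 2 replaces 3 (the leftmost entry greater than 2); 3 is bumped to row 3. 3 starts a new row 3. The new tableau is [[1], [2], [3]].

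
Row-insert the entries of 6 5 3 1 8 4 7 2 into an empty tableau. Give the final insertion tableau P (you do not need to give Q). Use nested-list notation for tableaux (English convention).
P = [[1, 2, 7], [3, 4], [5, 8], [6]]

Insert 6: appended to row 1. P = [[6]].
Insert 5: 5 bumps 6 from row 1; 6 starts row 2. P = [[5], [6]].
Insert 3: 3 bumps 5 from row 1; 5 bumps 6 from row 2; 6 starts row 3. P = [[3], [5], [6]].
Insert 1: 1 bumps 3 from row 1; 3 bumps 5 from row 2; 5 bumps 6 from row 3; 6 starts row 4. P = [[1], [3], [5], [6]].
Insert 8: appended to row 1. P = [[1, 8], [3], [5], [6]].
Insert 4: 4 bumps 8 from row 1; 8 appends to row 2. P = [[1, 4], [3, 8], [5], [6]].
Insert 7: appended to row 1. P = [[1, 4, 7], [3, 8], [5], [6]].
Insert 2: 2 bumps 4 from row 1; 4 bumps 8 from row 2; 8 appends to row 3. P = [[1, 2, 7], [3, 4], [5, 8], [6]].

So P = [[1, 2, 7], [3, 4], [5, 8], [6]].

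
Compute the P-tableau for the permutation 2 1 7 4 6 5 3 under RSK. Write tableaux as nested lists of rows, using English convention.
Insert 2: appended to row 1. P = [[2]].
Insert 1: 1 bumps 2 from row 1; 2 starts row 2. P = [[1], [2]].
Insert 7: appended to row 1. P = [[1, 7], [2]].
Insert 4: 4 bumps 7 from row 1; 7 appends to row 2. P = [[1, 4], [2, 7]].
Insert 6: appended to row 1. P = [[1, 4, 6], [2, 7]].
Insert 5: 5 bumps 6 from row 1; 6 bumps 7 from row 2; 7 starts row 3. P = [[1, 4, 5], [2, 6], [7]].
Insert 3: 3 bumps 4 from row 1; 4 bumps 6 from row 2; 6 bumps 7 from row 3; 7 starts row 4. P = [[1, 3, 5], [2, 4], [6], [7]].

So P = [[1, 3, 5], [2, 4], [6], [7]].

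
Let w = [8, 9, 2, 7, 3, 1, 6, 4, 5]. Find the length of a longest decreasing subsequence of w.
4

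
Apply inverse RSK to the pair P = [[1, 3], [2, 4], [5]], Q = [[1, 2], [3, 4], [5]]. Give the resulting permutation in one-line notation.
Reverse the RSK construction: for i from n down to 1, find the cell of Q containing i, remove the entry at that cell from P, and reverse-bump it up through P; the value ejected from row 1 is w(i).

Step i=5: Q has 5 at row 3, column 1; remove 5 from row 3 of P and reverse-bump: 5 enters row 2 and ejects 4; 4 enters row 1 and ejects 3. So w(5) = 3. P is now [[1, 4], [2, 5]].
Step i=4: Q has 4 at row 2, column 2; remove 5 from row 2 of P and reverse-bump: 5 enters row 1 and ejects 4. So w(4) = 4. P is now [[1, 5], [2]].
Step i=3: Q has 3 at row 2, column 1; remove 2 from row 2 of P and reverse-bump: 2 enters row 1 and ejects 1. So w(3) = 1. P is now [[2, 5]].
Step i=2: Q has 2 at row 1, column 2; remove that cell from P, ejecting 5. So w(2) = 5. P is now [[2]].
Step i=1: Q has 1 at row 1, column 1; remove that cell from P, ejecting 2. So w(1) = 2. P is now [].

So w = 2 5 1 4 3.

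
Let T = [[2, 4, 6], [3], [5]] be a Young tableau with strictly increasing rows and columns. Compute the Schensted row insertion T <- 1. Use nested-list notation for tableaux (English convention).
In row 1, 1 replaces 2 (the leftmost entry greater than 1); 2 is bumped to row 2. In row 2, 2 replaces 3 (the leftmost entry greater than 2); 3 is bumped to row 3. In row 3, 3 replaces 5 (the leftmost entry greater than 3); 5 is bumped to row 4. 5 starts a new row 4. The new tableau is [[1, 4, 6], [2], [3], [5]].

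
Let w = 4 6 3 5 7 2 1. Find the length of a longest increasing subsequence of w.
3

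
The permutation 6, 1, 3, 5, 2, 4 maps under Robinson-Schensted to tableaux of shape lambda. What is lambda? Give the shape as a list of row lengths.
[3, 2, 1]

Row-insert each entry into an empty tableau.

After inserting 6: P = [[6]].
After inserting 1: P = [[1], [6]].
After inserting 3: P = [[1, 3], [6]].
After inserting 5: P = [[1, 3, 5], [6]].
After inserting 2: P = [[1, 2, 5], [3], [6]].
After inserting 4: P = [[1, 2, 4], [3, 5], [6]].

The final insertion tableau P = [[1, 2, 4], [3, 5], [6]] has shape [3, 2, 1].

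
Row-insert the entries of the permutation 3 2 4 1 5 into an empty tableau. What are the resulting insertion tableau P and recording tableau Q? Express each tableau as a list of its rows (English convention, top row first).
Insert each entry of the permutation into P by Schensted row insertion, recording in Q the position of each new cell.

After inserting 3: P = [[3]].
After inserting 2: P = [[2], [3]].
After inserting 4: P = [[2, 4], [3]].
After inserting 1: P = [[1, 4], [2], [3]].
After inserting 5: P = [[1, 4, 5], [2], [3]].

So P = [[1, 4, 5], [2], [3]], Q = [[1, 3, 5], [2], [4]].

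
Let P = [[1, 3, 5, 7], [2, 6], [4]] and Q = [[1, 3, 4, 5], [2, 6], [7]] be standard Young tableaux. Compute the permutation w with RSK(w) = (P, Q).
4 2 3 6 7 5 1

Reverse the RSK construction: for i from n down to 1, find the cell of Q containing i, remove the entry at that cell from P, and reverse-bump it up through P; the value ejected from row 1 is w(i).

Step i=7: Q has 7 at row 3, column 1; remove 4 from row 3 of P and reverse-bump: 4 enters row 2 and ejects 2; 2 enters row 1 and ejects 1. So w(7) = 1. P is now [[2, 3, 5, 7], [4, 6]].
Step i=6: Q has 6 at row 2, column 2; remove 6 from row 2 of P and reverse-bump: 6 enters row 1 and ejects 5. So w(6) = 5. P is now [[2, 3, 6, 7], [4]].
Step i=5: Q has 5 at row 1, column 4; remove that cell from P, ejecting 7. So w(5) = 7. P is now [[2, 3, 6], [4]].
Step i=4: Q has 4 at row 1, column 3; remove that cell from P, ejecting 6. So w(4) = 6. P is now [[2, 3], [4]].
Step i=3: Q has 3 at row 1, column 2; remove that cell from P, ejecting 3. So w(3) = 3. P is now [[2], [4]].
Step i=2: Q has 2 at row 2, column 1; remove 4 from row 2 of P and reverse-bump: 4 enters row 1 and ejects 2. So w(2) = 2. P is now [[4]].
Step i=1: Q has 1 at row 1, column 1; remove that cell from P, ejecting 4. So w(1) = 4. P is now [].

So w = 4 2 3 6 7 5 1.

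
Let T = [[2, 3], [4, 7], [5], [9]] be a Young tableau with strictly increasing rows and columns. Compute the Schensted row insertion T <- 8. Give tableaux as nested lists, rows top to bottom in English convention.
8 is larger than every entry of row 1, so it is appended to row 1. The new tableau is [[2, 3, 8], [4, 7], [5], [9]].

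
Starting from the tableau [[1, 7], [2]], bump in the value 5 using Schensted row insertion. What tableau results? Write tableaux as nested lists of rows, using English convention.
[[1, 5], [2, 7]]

In row 1, 5 replaces 7 (the leftmost entry greater than 5); 7 is bumped to row 2. 7 is appended to row 2. The new tableau is [[1, 5], [2, 7]].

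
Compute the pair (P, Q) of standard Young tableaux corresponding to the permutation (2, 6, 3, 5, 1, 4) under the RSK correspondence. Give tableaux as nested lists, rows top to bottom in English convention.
P = [[1, 3, 4], [2, 5], [6]], Q = [[1, 2, 4], [3, 6], [5]]

Insert each entry of the permutation into P by Schensted row insertion, recording in Q the position of each new cell.

Insert 2: appended to row 1. P = [[2]].
Insert 6: appended to row 1. P = [[2, 6]].
Insert 3: 3 bumps 6 from row 1; 6 starts row 2. P = [[2, 3], [6]].
Insert 5: appended to row 1. P = [[2, 3, 5], [6]].
Insert 1: 1 bumps 2 from row 1; 2 bumps 6 from row 2; 6 starts row 3. P = [[1, 3, 5], [2], [6]].
Insert 4: 4 bumps 5 from row 1; 5 appends to row 2. P = [[1, 3, 4], [2, 5], [6]].

So P = [[1, 3, 4], [2, 5], [6]], Q = [[1, 2, 4], [3, 6], [5]].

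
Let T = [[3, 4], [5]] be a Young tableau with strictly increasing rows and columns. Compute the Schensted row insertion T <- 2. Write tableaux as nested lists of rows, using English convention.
In row 1, 2 replaces 3 (the leftmost entry greater than 2); 3 is bumped to row 2. In row 2, 3 replaces 5 (the leftmost entry greater than 3); 5 is bumped to row 3. 5 starts a new row 3. The new tableau is [[2, 4], [3], [5]].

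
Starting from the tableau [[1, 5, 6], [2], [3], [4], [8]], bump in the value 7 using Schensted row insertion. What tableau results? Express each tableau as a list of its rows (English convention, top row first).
7 is larger than every entry of row 1, so it is appended to row 1. The new tableau is [[1, 5, 6, 7], [2], [3], [4], [8]].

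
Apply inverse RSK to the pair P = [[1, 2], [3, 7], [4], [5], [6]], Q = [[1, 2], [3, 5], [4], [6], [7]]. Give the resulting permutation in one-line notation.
6 7 5 1 4 3 2

Reverse the RSK construction: for i from n down to 1, find the cell of Q containing i, remove the entry at that cell from P, and reverse-bump it up through P; the value ejected from row 1 is w(i).

Step i=7: Q has 7 at row 5, column 1; remove 6 from row 5 of P and reverse-bump: 6 enters row 4 and ejects 5; 5 enters row 3 and ejects 4; 4 enters row 2 and ejects 3; 3 enters row 1 and ejects 2. So w(7) = 2. P is now [[1, 3], [4, 7], [5], [6]].
Step i=6: Q has 6 at row 4, column 1; remove 6 from row 4 of P and reverse-bump: 6 enters row 3 and ejects 5; 5 enters row 2 and ejects 4; 4 enters row 1 and ejects 3. So w(6) = 3. P is now [[1, 4], [5, 7], [6]].
Step i=5: Q has 5 at row 2, column 2; remove 7 from row 2 of P and reverse-bump: 7 enters row 1 and ejects 4. So w(5) = 4. P is now [[1, 7], [5], [6]].
Step i=4: Q has 4 at row 3, column 1; remove 6 from row 3 of P and reverse-bump: 6 enters row 2 and ejects 5; 5 enters row 1 and ejects 1. So w(4) = 1. P is now [[5, 7], [6]].
Step i=3: Q has 3 at row 2, column 1; remove 6 from row 2 of P and reverse-bump: 6 enters row 1 and ejects 5. So w(3) = 5. P is now [[6, 7]].
Step i=2: Q has 2 at row 1, column 2; remove that cell from P, ejecting 7. So w(2) = 7. P is now [[6]].
Step i=1: Q has 1 at row 1, column 1; remove that cell from P, ejecting 6. So w(1) = 6. P is now [].

So w = 6 7 5 1 4 3 2.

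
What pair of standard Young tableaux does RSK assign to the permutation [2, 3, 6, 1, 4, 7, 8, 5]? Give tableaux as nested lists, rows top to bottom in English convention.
P = [[1, 3, 4, 5, 8], [2, 6, 7]], Q = [[1, 2, 3, 6, 7], [4, 5, 8]]

Insert each entry of the permutation into P by Schensted row insertion, recording in Q the position of each new cell.

Insert 2: appended to row 1. P = [[2]], Q = [[1]].
Insert 3: appended to row 1. P = [[2, 3]], Q = [[1, 2]].
Insert 6: appended to row 1. P = [[2, 3, 6]], Q = [[1, 2, 3]].
Insert 1: 1 bumps 2 from row 1; 2 starts row 2. P = [[1, 3, 6], [2]], Q = [[1, 2, 3], [4]].
Insert 4: 4 bumps 6 from row 1; 6 appends to row 2. P = [[1, 3, 4], [2, 6]], Q = [[1, 2, 3], [4, 5]].
Insert 7: appended to row 1. P = [[1, 3, 4, 7], [2, 6]], Q = [[1, 2, 3, 6], [4, 5]].
Insert 8: appended to row 1. P = [[1, 3, 4, 7, 8], [2, 6]], Q = [[1, 2, 3, 6, 7], [4, 5]].
Insert 5: 5 bumps 7 from row 1; 7 appends to row 2. P = [[1, 3, 4, 5, 8], [2, 6, 7]], Q = [[1, 2, 3, 6, 7], [4, 5, 8]].

So P = [[1, 3, 4, 5, 8], [2, 6, 7]], Q = [[1, 2, 3, 6, 7], [4, 5, 8]].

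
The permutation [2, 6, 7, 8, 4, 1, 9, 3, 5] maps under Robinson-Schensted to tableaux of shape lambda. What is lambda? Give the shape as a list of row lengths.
Row-insert each entry into an empty tableau.

After inserting 2: P = [[2]].
After inserting 6: P = [[2, 6]].
After inserting 7: P = [[2, 6, 7]].
After inserting 8: P = [[2, 6, 7, 8]].
After inserting 4: P = [[2, 4, 7, 8], [6]].
After inserting 1: P = [[1, 4, 7, 8], [2], [6]].
After inserting 9: P = [[1, 4, 7, 8, 9], [2], [6]].
After inserting 3: P = [[1, 3, 7, 8, 9], [2, 4], [6]].
After inserting 5: P = [[1, 3, 5, 8, 9], [2, 4, 7], [6]].

The final insertion tableau P = [[1, 3, 5, 8, 9], [2, 4, 7], [6]] has shape [5, 3, 1].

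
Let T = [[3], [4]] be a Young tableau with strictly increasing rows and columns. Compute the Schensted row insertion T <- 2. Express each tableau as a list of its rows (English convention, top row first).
[[2], [3], [4]]

In row 1, 2 replaces 3 (the leftmost entry greater than 2); 3 is bumped to row 2. In row 2, 3 replaces 4 (the leftmost entry greater than 3); 4 is bumped to row 3. 4 starts a new row 3. The new tableau is [[2], [3], [4]].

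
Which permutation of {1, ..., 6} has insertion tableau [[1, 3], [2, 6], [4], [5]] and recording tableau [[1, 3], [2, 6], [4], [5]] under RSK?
5 4 6 2 1 3

Reverse the RSK construction: for i from n down to 1, find the cell of Q containing i, remove the entry at that cell from P, and reverse-bump it up through P; the value ejected from row 1 is w(i).

Step i=6: Q has 6 at row 2, column 2; remove 6 from row 2 of P and reverse-bump: 6 enters row 1 and ejects 3. So w(6) = 3. P is now [[1, 6], [2], [4], [5]].
Step i=5: Q has 5 at row 4, column 1; remove 5 from row 4 of P and reverse-bump: 5 enters row 3 and ejects 4; 4 enters row 2 and ejects 2; 2 enters row 1 and ejects 1. So w(5) = 1. P is now [[2, 6], [4], [5]].
Step i=4: Q has 4 at row 3, column 1; remove 5 from row 3 of P and reverse-bump: 5 enters row 2 and ejects 4; 4 enters row 1 and ejects 2. So w(4) = 2. P is now [[4, 6], [5]].
Step i=3: Q has 3 at row 1, column 2; remove that cell from P, ejecting 6. So w(3) = 6. P is now [[4], [5]].
Step i=2: Q has 2 at row 2, column 1; remove 5 from row 2 of P and reverse-bump: 5 enters row 1 and ejects 4. So w(2) = 4. P is now [[5]].
Step i=1: Q has 1 at row 1, column 1; remove that cell from P, ejecting 5. So w(1) = 5. P is now [].

So w = 5 4 6 2 1 3.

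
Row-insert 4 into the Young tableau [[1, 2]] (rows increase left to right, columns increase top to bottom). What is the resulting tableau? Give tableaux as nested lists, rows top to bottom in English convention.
[[1, 2, 4]]

4 is larger than every entry of row 1, so it is appended to row 1. The new tableau is [[1, 2, 4]].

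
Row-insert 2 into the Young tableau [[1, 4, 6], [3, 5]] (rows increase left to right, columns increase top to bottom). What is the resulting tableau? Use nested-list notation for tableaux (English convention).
In row 1, 2 replaces 4 (the leftmost entry greater than 2); 4 is bumped to row 2. In row 2, 4 replaces 5 (the leftmost entry greater than 4); 5 is bumped to row 3. 5 starts a new row 3. The new tableau is [[1, 2, 6], [3, 4], [5]].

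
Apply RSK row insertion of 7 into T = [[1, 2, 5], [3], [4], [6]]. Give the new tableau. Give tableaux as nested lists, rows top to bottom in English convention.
7 is larger than every entry of row 1, so it is appended to row 1. The new tableau is [[1, 2, 5, 7], [3], [4], [6]].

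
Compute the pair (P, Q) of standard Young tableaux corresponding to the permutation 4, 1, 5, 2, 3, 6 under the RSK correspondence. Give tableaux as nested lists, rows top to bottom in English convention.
Insert each entry of the permutation into P by Schensted row insertion, recording in Q the position of each new cell.

Insert 4: appended to row 1. P = [[4]].
Insert 1: 1 bumps 4 from row 1; 4 starts row 2. P = [[1], [4]].
Insert 5: appended to row 1. P = [[1, 5], [4]].
Insert 2: 2 bumps 5 from row 1; 5 appends to row 2. P = [[1, 2], [4, 5]].
Insert 3: appended to row 1. P = [[1, 2, 3], [4, 5]].
Insert 6: appended to row 1. P = [[1, 2, 3, 6], [4, 5]].

So P = [[1, 2, 3, 6], [4, 5]], Q = [[1, 3, 5, 6], [2, 4]].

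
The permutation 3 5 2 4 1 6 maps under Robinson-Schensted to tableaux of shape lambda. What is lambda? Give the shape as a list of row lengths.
[3, 2, 1]

Row-insert each entry into an empty tableau.

After inserting 3: P = [[3]].
After inserting 5: P = [[3, 5]].
After inserting 2: P = [[2, 5], [3]].
After inserting 4: P = [[2, 4], [3, 5]].
After inserting 1: P = [[1, 4], [2, 5], [3]].
After inserting 6: P = [[1, 4, 6], [2, 5], [3]].

The final insertion tableau P = [[1, 4, 6], [2, 5], [3]] has shape [3, 2, 1].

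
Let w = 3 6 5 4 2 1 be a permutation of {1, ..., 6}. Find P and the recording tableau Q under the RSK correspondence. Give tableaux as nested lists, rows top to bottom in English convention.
Insert each entry of the permutation into P by Schensted row insertion, recording in Q the position of each new cell.

After inserting 3: P = [[3]].
After inserting 6: P = [[3, 6]].
After inserting 5: P = [[3, 5], [6]].
After inserting 4: P = [[3, 4], [5], [6]].
After inserting 2: P = [[2, 4], [3], [5], [6]].
After inserting 1: P = [[1, 4], [2], [3], [5], [6]].

So P = [[1, 4], [2], [3], [5], [6]], Q = [[1, 2], [3], [4], [5], [6]].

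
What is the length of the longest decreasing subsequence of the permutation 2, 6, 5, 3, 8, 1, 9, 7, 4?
4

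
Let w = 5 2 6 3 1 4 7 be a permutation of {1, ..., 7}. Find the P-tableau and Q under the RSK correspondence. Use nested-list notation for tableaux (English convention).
P = [[1, 3, 4, 7], [2, 6], [5]], Q = [[1, 3, 6, 7], [2, 4], [5]]

Insert each entry of the permutation into P by Schensted row insertion, recording in Q the position of each new cell.

Insert 5: appended to row 1. P = [[5]].
Insert 2: 2 bumps 5 from row 1; 5 starts row 2. P = [[2], [5]].
Insert 6: appended to row 1. P = [[2, 6], [5]].
Insert 3: 3 bumps 6 from row 1; 6 appends to row 2. P = [[2, 3], [5, 6]].
Insert 1: 1 bumps 2 from row 1; 2 bumps 5 from row 2; 5 starts row 3. P = [[1, 3], [2, 6], [5]].
Insert 4: appended to row 1. P = [[1, 3, 4], [2, 6], [5]].
Insert 7: appended to row 1. P = [[1, 3, 4, 7], [2, 6], [5]].

So P = [[1, 3, 4, 7], [2, 6], [5]], Q = [[1, 3, 6, 7], [2, 4], [5]].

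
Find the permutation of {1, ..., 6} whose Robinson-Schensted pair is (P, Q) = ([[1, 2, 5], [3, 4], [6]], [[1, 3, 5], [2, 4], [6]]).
3 1 6 4 5 2

Reverse the RSK construction: for i from n down to 1, find the cell of Q containing i, remove the entry at that cell from P, and reverse-bump it up through P; the value ejected from row 1 is w(i).

Step i=6: Q has 6 at row 3, column 1; remove 6 from row 3 of P and reverse-bump: 6 enters row 2 and ejects 4; 4 enters row 1 and ejects 2. So w(6) = 2. P is now [[1, 4, 5], [3, 6]].
Step i=5: Q has 5 at row 1, column 3; remove that cell from P, ejecting 5. So w(5) = 5. P is now [[1, 4], [3, 6]].
Step i=4: Q has 4 at row 2, column 2; remove 6 from row 2 of P and reverse-bump: 6 enters row 1 and ejects 4. So w(4) = 4. P is now [[1, 6], [3]].
Step i=3: Q has 3 at row 1, column 2; remove that cell from P, ejecting 6. So w(3) = 6. P is now [[1], [3]].
Step i=2: Q has 2 at row 2, column 1; remove 3 from row 2 of P and reverse-bump: 3 enters row 1 and ejects 1. So w(2) = 1. P is now [[3]].
Step i=1: Q has 1 at row 1, column 1; remove that cell from P, ejecting 3. So w(1) = 3. P is now [].

So w = 3 1 6 4 5 2.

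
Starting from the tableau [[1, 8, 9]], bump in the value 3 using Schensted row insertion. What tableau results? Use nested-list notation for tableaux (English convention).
[[1, 3, 9], [8]]

In row 1, 3 replaces 8 (the leftmost entry greater than 3); 8 is bumped to row 2. 8 starts a new row 2. The new tableau is [[1, 3, 9], [8]].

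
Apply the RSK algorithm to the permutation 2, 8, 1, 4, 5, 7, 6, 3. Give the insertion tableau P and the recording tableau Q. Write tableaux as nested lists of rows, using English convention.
P = [[1, 3, 5, 6], [2, 4], [7], [8]], Q = [[1, 2, 5, 6], [3, 4], [7], [8]]

Insert each entry of the permutation into P by Schensted row insertion, recording in Q the position of each new cell.

Insert 2: appended to row 1. P = [[2]], Q = [[1]].
Insert 8: appended to row 1. P = [[2, 8]], Q = [[1, 2]].
Insert 1: 1 bumps 2 from row 1; 2 starts row 2. P = [[1, 8], [2]], Q = [[1, 2], [3]].
Insert 4: 4 bumps 8 from row 1; 8 appends to row 2. P = [[1, 4], [2, 8]], Q = [[1, 2], [3, 4]].
Insert 5: appended to row 1. P = [[1, 4, 5], [2, 8]], Q = [[1, 2, 5], [3, 4]].
Insert 7: appended to row 1. P = [[1, 4, 5, 7], [2, 8]], Q = [[1, 2, 5, 6], [3, 4]].
Insert 6: 6 bumps 7 from row 1; 7 bumps 8 from row 2; 8 starts row 3. P = [[1, 4, 5, 6], [2, 7], [8]], Q = [[1, 2, 5, 6], [3, 4], [7]].
Insert 3: 3 bumps 4 from row 1; 4 bumps 7 from row 2; 7 bumps 8 from row 3; 8 starts row 4. P = [[1, 3, 5, 6], [2, 4], [7], [8]], Q = [[1, 2, 5, 6], [3, 4], [7], [8]].

So P = [[1, 3, 5, 6], [2, 4], [7], [8]], Q = [[1, 2, 5, 6], [3, 4], [7], [8]].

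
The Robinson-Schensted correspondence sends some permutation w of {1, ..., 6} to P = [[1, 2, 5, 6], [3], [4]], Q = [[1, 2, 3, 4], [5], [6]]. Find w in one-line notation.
1 4 5 6 3 2

Reverse the RSK construction: for i from n down to 1, find the cell of Q containing i, remove the entry at that cell from P, and reverse-bump it up through P; the value ejected from row 1 is w(i).

Step i=6: Q has 6 at row 3, column 1; remove 4 from row 3 of P and reverse-bump: 4 enters row 2 and ejects 3; 3 enters row 1 and ejects 2. So w(6) = 2. P is now [[1, 3, 5, 6], [4]].
Step i=5: Q has 5 at row 2, column 1; remove 4 from row 2 of P and reverse-bump: 4 enters row 1 and ejects 3. So w(5) = 3. P is now [[1, 4, 5, 6]].
Step i=4: Q has 4 at row 1, column 4; remove that cell from P, ejecting 6. So w(4) = 6. P is now [[1, 4, 5]].
Step i=3: Q has 3 at row 1, column 3; remove that cell from P, ejecting 5. So w(3) = 5. P is now [[1, 4]].
Step i=2: Q has 2 at row 1, column 2; remove that cell from P, ejecting 4. So w(2) = 4. P is now [[1]].
Step i=1: Q has 1 at row 1, column 1; remove that cell from P, ejecting 1. So w(1) = 1. P is now [].

So w = 1 4 5 6 3 2.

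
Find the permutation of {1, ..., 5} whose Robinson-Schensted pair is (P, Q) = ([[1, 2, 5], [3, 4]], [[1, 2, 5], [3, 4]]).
3 4 1 2 5

Reverse the RSK construction: for i from n down to 1, find the cell of Q containing i, remove the entry at that cell from P, and reverse-bump it up through P; the value ejected from row 1 is w(i).

Step i=5: Q has 5 at row 1, column 3; remove that cell from P, ejecting 5. So w(5) = 5. P is now [[1, 2], [3, 4]].
Step i=4: Q has 4 at row 2, column 2; remove 4 from row 2 of P and reverse-bump: 4 enters row 1 and ejects 2. So w(4) = 2. P is now [[1, 4], [3]].
Step i=3: Q has 3 at row 2, column 1; remove 3 from row 2 of P and reverse-bump: 3 enters row 1 and ejects 1. So w(3) = 1. P is now [[3, 4]].
Step i=2: Q has 2 at row 1, column 2; remove that cell from P, ejecting 4. So w(2) = 4. P is now [[3]].
Step i=1: Q has 1 at row 1, column 1; remove that cell from P, ejecting 3. So w(1) = 3. P is now [].

So w = 3 4 1 2 5.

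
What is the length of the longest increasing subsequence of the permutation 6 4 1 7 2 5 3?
3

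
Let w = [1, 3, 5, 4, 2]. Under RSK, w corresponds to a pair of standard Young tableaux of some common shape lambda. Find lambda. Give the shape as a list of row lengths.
Row-insert each entry into an empty tableau.

After inserting 1: P = [[1]].
After inserting 3: P = [[1, 3]].
After inserting 5: P = [[1, 3, 5]].
After inserting 4: P = [[1, 3, 4], [5]].
After inserting 2: P = [[1, 2, 4], [3], [5]].

The final insertion tableau P = [[1, 2, 4], [3], [5]] has shape [3, 1, 1].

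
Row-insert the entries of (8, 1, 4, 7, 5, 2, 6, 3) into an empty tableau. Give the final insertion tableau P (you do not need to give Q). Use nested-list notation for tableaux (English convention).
Insert 8: appended to row 1. P = [[8]].
Insert 1: 1 bumps 8 from row 1; 8 starts row 2. P = [[1], [8]].
Insert 4: appended to row 1. P = [[1, 4], [8]].
Insert 7: appended to row 1. P = [[1, 4, 7], [8]].
Insert 5: 5 bumps 7 from row 1; 7 bumps 8 from row 2; 8 starts row 3. P = [[1, 4, 5], [7], [8]].
Insert 2: 2 bumps 4 from row 1; 4 bumps 7 from row 2; 7 bumps 8 from row 3; 8 starts row 4. P = [[1, 2, 5], [4], [7], [8]].
Insert 6: appended to row 1. P = [[1, 2, 5, 6], [4], [7], [8]].
Insert 3: 3 bumps 5 from row 1; 5 appends to row 2. P = [[1, 2, 3, 6], [4, 5], [7], [8]].

So P = [[1, 2, 3, 6], [4, 5], [7], [8]].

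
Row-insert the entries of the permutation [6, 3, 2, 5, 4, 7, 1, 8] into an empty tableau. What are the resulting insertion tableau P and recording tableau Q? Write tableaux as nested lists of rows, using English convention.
Insert each entry of the permutation into P by Schensted row insertion, recording in Q the position of each new cell.

Insert 6: appended to row 1. P = [[6]], Q = [[1]].
Insert 3: 3 bumps 6 from row 1; 6 starts row 2. P = [[3], [6]], Q = [[1], [2]].
Insert 2: 2 bumps 3 from row 1; 3 bumps 6 from row 2; 6 starts row 3. P = [[2], [3], [6]], Q = [[1], [2], [3]].
Insert 5: appended to row 1. P = [[2, 5], [3], [6]], Q = [[1, 4], [2], [3]].
Insert 4: 4 bumps 5 from row 1; 5 appends to row 2. P = [[2, 4], [3, 5], [6]], Q = [[1, 4], [2, 5], [3]].
Insert 7: appended to row 1. P = [[2, 4, 7], [3, 5], [6]], Q = [[1, 4, 6], [2, 5], [3]].
Insert 1: 1 bumps 2 from row 1; 2 bumps 3 from row 2; 3 bumps 6 from row 3; 6 starts row 4. P = [[1, 4, 7], [2, 5], [3], [6]], Q = [[1, 4, 6], [2, 5], [3], [7]].
Insert 8: appended to row 1. P = [[1, 4, 7, 8], [2, 5], [3], [6]], Q = [[1, 4, 6, 8], [2, 5], [3], [7]].

So P = [[1, 4, 7, 8], [2, 5], [3], [6]], Q = [[1, 4, 6, 8], [2, 5], [3], [7]].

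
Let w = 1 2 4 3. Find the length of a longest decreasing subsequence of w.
2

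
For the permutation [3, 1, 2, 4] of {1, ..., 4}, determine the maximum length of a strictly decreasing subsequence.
2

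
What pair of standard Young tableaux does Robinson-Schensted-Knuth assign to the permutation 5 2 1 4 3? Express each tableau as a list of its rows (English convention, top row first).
P = [[1, 3], [2, 4], [5]], Q = [[1, 4], [2, 5], [3]]

Insert each entry of the permutation into P by Schensted row insertion, recording in Q the position of each new cell.

After inserting 5: P = [[5]].
After inserting 2: P = [[2], [5]].
After inserting 1: P = [[1], [2], [5]].
After inserting 4: P = [[1, 4], [2], [5]].
After inserting 3: P = [[1, 3], [2, 4], [5]].

So P = [[1, 3], [2, 4], [5]], Q = [[1, 4], [2, 5], [3]].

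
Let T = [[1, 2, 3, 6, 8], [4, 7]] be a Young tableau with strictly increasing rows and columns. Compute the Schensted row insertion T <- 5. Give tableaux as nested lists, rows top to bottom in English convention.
In row 1, 5 replaces 6 (the leftmost entry greater than 5); 6 is bumped to row 2. In row 2, 6 replaces 7 (the leftmost entry greater than 6); 7 is bumped to row 3. 7 starts a new row 3. The new tableau is [[1, 2, 3, 5, 8], [4, 6], [7]].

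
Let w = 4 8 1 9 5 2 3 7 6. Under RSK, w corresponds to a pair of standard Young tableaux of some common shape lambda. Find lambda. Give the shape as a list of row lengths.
Row-insert each entry into an empty tableau.

After inserting 4: P = [[4]].
After inserting 8: P = [[4, 8]].
After inserting 1: P = [[1, 8], [4]].
After inserting 9: P = [[1, 8, 9], [4]].
After inserting 5: P = [[1, 5, 9], [4, 8]].
After inserting 2: P = [[1, 2, 9], [4, 5], [8]].
After inserting 3: P = [[1, 2, 3], [4, 5, 9], [8]].
After inserting 7: P = [[1, 2, 3, 7], [4, 5, 9], [8]].
After inserting 6: P = [[1, 2, 3, 6], [4, 5, 7], [8, 9]].

The final insertion tableau P = [[1, 2, 3, 6], [4, 5, 7], [8, 9]] has shape [4, 3, 2].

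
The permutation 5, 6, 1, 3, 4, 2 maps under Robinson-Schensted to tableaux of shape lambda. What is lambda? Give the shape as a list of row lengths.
[3, 2, 1]

Row-insert each entry into an empty tableau.

After inserting 5: P = [[5]].
After inserting 6: P = [[5, 6]].
After inserting 1: P = [[1, 6], [5]].
After inserting 3: P = [[1, 3], [5, 6]].
After inserting 4: P = [[1, 3, 4], [5, 6]].
After inserting 2: P = [[1, 2, 4], [3, 6], [5]].

The final insertion tableau P = [[1, 2, 4], [3, 6], [5]] has shape [3, 2, 1].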